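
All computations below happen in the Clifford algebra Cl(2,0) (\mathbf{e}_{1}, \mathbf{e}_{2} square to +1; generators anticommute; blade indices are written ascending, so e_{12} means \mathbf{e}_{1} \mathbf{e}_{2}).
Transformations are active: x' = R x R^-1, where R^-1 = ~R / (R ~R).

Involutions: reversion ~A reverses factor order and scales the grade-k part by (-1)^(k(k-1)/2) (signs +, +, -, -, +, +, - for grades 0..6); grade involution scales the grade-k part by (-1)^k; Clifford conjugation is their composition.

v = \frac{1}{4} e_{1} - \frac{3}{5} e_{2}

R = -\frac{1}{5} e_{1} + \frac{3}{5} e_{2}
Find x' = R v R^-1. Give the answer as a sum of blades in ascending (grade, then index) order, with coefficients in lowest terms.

~R = -\frac{1}{5} e_{1} + \frac{3}{5} e_{2}, and R ~R = \frac{2}{5}, so R^-1 = ~R / (\frac{2}{5}).
R v = -\frac{41}{100} - \frac{3}{100} e_{12}
Answer: \frac{4}{25} e_{1} - \frac{63}{100} e_{2}


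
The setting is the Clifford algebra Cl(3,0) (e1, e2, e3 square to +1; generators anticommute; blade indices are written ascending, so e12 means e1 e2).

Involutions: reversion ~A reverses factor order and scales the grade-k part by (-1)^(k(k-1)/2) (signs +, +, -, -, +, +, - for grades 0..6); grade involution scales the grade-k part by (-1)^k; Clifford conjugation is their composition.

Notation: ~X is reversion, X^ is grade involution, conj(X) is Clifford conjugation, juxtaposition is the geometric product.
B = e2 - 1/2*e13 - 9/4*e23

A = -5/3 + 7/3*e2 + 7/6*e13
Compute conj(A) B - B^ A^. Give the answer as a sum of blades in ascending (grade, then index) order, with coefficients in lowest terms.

first term: -35/12 - 5/3*e2 + 21/4*e3 - 21/8*e12 + 5/6*e13 + 15/4*e23
second term: 35/12 + 5/3*e2 - 21/4*e3 - 21/8*e12 + 5/6*e13 + 15/4*e23
Answer: -35/6 - 10/3*e2 + 21/2*e3


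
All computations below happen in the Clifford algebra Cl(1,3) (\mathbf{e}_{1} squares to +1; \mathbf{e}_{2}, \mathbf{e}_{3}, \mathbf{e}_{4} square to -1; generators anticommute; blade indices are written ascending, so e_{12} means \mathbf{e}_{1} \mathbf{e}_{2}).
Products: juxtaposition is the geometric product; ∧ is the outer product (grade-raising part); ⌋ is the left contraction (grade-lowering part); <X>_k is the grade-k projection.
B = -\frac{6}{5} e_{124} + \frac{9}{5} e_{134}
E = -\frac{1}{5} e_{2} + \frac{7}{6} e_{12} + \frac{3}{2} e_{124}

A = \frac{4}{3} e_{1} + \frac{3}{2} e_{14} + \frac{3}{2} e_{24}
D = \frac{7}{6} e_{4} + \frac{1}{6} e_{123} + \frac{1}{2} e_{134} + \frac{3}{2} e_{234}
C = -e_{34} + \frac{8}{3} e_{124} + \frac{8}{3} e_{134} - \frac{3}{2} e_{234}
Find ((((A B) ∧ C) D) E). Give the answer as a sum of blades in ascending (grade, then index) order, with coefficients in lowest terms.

step 1: \frac{9}{5} e_{1} + \frac{9}{5} e_{2} - \frac{27}{10} e_{3} - \frac{8}{5} e_{24} + \frac{12}{5} e_{34} + \frac{27}{10} e_{123}
step 2: -\frac{9}{5} e_{134} - \frac{9}{5} e_{234} - \frac{147}{10} e_{1234}
step 3: -\frac{9}{5} - \frac{441}{20} e_{1} - \frac{147}{20} e_{2} - \frac{49}{20} e_{4} + \frac{9}{5} e_{12} + \frac{21}{10} e_{13} - \frac{3}{10} e_{14} + \frac{21}{10} e_{23} - \frac{3}{10} e_{24} + \frac{343}{20} e_{123}
step 4: \frac{63}{100} - \frac{1553}{200} e_{1} - \frac{4983}{200} e_{2} + \frac{11753}{600} e_{3} + \frac{69}{25} e_{4} + \frac{1197}{200} e_{12} - \frac{49}{50} e_{13} - \frac{91}{8} e_{14} + \frac{49}{20} e_{23} - \frac{6783}{200} e_{24} + \frac{1029}{40} e_{34} + \frac{21}{50} e_{123} - \frac{3371}{600} e_{124} + \frac{63}{20} e_{134} + \frac{63}{20} e_{234}
Answer: \frac{63}{100} - \frac{1553}{200} e_{1} - \frac{4983}{200} e_{2} + \frac{11753}{600} e_{3} + \frac{69}{25} e_{4} + \frac{1197}{200} e_{12} - \frac{49}{50} e_{13} - \frac{91}{8} e_{14} + \frac{49}{20} e_{23} - \frac{6783}{200} e_{24} + \frac{1029}{40} e_{34} + \frac{21}{50} e_{123} - \frac{3371}{600} e_{124} + \frac{63}{20} e_{134} + \frac{63}{20} e_{234}


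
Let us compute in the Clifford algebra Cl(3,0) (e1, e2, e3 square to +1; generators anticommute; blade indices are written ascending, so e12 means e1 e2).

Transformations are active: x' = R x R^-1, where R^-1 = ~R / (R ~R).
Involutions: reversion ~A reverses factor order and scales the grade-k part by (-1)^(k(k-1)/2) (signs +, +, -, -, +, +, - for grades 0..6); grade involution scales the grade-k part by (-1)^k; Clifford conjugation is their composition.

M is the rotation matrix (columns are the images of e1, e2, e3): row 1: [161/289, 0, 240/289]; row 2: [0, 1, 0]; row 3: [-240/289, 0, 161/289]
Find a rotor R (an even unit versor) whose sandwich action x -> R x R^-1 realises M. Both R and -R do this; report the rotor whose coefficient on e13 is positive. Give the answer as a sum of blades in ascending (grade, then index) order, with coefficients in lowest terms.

Method: write R = a + b12*e12 + b13*e13 + b23*e23 with a^2 + b12^2 + b13^2 + b23^2 = 1 (so R^-1 = ~R). Expanding the columns R e_j ~R gives tr M = 4a^2 - 1 and, from the antisymmetric part, M21 - M12 = -4a*b12, M13 - M31 = 4a*b13, M32 - M23 = -4a*b23.
Here tr M = 611/289, so a^2 = (1 + tr M)/4 = 225/289 and a = ±15/17. Taking a = 15/17: M21 - M12 = 0, M13 - M31 = 480/289, M32 - M23 = 0, giving b12 = 0, b13 = 8/17, b23 = 0, i.e. R = 15/17 + 8/17*e13.
Its e13 coefficient is already positive.
Answer: 15/17 + 8/17*e13. Uniqueness: Spin(3) -> SO(3) maps R and -R to the same rotation of trace 611/289; fixing the sign of the e13 coefficient removes the ambiguity.


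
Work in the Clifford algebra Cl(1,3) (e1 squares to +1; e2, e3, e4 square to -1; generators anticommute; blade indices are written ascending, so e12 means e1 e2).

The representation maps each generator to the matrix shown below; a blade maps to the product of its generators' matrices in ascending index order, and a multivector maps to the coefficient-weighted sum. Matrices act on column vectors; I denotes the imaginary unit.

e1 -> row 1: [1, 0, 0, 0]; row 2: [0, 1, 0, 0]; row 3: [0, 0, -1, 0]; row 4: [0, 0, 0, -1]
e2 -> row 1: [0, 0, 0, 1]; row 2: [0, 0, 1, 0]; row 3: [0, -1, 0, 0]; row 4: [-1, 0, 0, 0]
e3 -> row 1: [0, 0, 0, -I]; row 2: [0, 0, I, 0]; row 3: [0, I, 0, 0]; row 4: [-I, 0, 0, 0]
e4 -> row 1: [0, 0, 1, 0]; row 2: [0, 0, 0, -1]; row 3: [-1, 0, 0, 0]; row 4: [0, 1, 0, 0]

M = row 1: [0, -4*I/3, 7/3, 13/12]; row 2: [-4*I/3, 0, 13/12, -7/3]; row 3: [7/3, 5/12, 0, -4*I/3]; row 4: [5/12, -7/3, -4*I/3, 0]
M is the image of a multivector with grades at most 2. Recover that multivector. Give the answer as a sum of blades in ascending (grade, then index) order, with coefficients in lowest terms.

Method: the blade images are trace-orthogonal — tr(rho(e_A) rho(e_B)^-1) = 4 if A = B and 0 otherwise — and rho(e_A)^-1 = (e_A)^2 * rho(e_A) with (e_A)^2 = +1 or -1, so the coefficient of e_A in the preimage is (e_A)^2 * tr(M rho(e_A))/4.
Nonzero projections over blades of grade <= 2: e2: (e2)^2 = -1, tr(M rho(e2)) = -4/3, coefficient 1/3; e12: (e12)^2 = +1, tr(M rho(e12)) = 3, coefficient 3/4; e14: (e14)^2 = +1, tr(M rho(e14)) = 28/3, coefficient 7/3; e34: (e34)^2 = -1, tr(M rho(e34)) = -16/3, coefficient 4/3. Every other blade of grade <= 2 projects to 0.
Answer: 1/3*e2 + 3/4*e12 + 7/3*e14 + 4/3*e34


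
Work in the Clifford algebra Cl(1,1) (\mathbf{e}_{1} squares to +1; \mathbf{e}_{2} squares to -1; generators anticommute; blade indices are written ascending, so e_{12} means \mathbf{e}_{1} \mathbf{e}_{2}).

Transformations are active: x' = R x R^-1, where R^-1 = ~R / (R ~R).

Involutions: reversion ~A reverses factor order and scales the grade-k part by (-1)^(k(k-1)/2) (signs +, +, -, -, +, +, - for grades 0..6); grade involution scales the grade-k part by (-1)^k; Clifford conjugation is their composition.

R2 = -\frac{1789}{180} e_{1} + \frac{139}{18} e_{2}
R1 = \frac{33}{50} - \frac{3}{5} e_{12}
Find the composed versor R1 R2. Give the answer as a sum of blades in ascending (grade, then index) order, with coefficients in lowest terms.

Distribute over the terms of R1 (each basis-blade product reordered to ascending indices, repeated generators contracted through their squares):
(\frac{33}{50}) R2 = -\frac{19679}{3000} e_{1} + \frac{1529}{300} e_{2}
(-\frac{3}{5} e_{12}) R2 = \frac{139}{30} e_{1} - \frac{1789}{300} e_{2}
Summing the partial products and collecting blades:
Answer: -\frac{5779}{3000} e_{1} - \frac{13}{15} e_{2}


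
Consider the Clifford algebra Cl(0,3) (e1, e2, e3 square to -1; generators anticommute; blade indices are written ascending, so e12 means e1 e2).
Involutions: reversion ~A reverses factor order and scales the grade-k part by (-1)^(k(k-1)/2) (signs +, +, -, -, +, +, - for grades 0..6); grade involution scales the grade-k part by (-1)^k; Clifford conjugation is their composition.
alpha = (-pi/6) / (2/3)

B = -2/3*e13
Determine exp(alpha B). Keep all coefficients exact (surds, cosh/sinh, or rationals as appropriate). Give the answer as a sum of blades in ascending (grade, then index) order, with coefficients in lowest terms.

B^2 = (-2/3)^2*(e13)^2 = 4/9*(-1) = -4/9 (a basis 2-blade squares to minus the product of its generators' squares).
B^2 = -4/9 — a negative square means the series sums to a rotation: l = 2/3, alpha*l = -pi/6, so exp(alpha B) = cos(-pi/6) + (sin(-pi/6)/(2/3))*B = sqrt(3)/2 + (-3/4)*B.
Answer: sqrt(3)/2 + 1/2*e13


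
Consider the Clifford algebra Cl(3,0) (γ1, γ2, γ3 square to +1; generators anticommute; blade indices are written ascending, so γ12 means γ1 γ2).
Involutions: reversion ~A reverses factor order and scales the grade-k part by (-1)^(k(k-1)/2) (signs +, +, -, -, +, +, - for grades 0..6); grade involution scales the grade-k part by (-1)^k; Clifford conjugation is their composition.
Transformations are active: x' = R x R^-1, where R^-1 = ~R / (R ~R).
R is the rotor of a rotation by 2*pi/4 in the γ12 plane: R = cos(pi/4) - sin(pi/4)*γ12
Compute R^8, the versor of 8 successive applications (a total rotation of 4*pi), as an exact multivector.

Rotor phase runs at HALF the rotation angle; powers of one rotor simply add phase, so after 8 steps in γ12 the phase is 8*pi/4 = 2*pi and R^8 = cos(2*pi) - sin(2*pi)*γ12.
cos(2*pi) = 1 and sin(2*pi) = 0, so R^8 = 1. The total rotation 4*pi is 2 full turns, so every vector returns to itself, yet the rotor is +1, back on the identity sheet (an even number of 2*pi turns).
Answer: 1


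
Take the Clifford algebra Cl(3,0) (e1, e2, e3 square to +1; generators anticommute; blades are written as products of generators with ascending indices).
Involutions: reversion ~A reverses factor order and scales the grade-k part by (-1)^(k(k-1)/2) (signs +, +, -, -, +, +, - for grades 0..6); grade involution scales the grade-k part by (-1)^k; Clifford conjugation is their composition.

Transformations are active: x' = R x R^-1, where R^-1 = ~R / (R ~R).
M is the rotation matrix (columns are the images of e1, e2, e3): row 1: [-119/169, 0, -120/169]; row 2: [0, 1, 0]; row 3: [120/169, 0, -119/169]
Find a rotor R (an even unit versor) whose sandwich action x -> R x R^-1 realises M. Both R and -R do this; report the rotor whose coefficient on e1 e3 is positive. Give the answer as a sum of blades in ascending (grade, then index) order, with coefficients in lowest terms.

Method: write R = a + b12*e1 e2 + b13*e1 e3 + b23*e2 e3 with a^2 + b12^2 + b13^2 + b23^2 = 1 (so R^-1 = ~R). Expanding the columns R e_j ~R gives tr M = 4a^2 - 1 and, from the antisymmetric part, M21 - M12 = -4a*b12, M13 - M31 = 4a*b13, M32 - M23 = -4a*b23.
Here tr M = -69/169, so a^2 = (1 + tr M)/4 = 25/169 and a = ±5/13. Taking a = 5/13: M21 - M12 = 0, M13 - M31 = -240/169, M32 - M23 = 0, giving b12 = 0, b13 = -12/13, b23 = 0, i.e. R = 5/13 - 12/13*e1 e3.
Its e1 e3 coefficient is negative, so report the other preimage -R.
Answer: -5/13 + 12/13*e1 e3. Why the constraint matters: R and -R act identically through the sandwich — M has trace -69/169 either way — so only the sign condition on e1 e3 picks one of the two preimages.


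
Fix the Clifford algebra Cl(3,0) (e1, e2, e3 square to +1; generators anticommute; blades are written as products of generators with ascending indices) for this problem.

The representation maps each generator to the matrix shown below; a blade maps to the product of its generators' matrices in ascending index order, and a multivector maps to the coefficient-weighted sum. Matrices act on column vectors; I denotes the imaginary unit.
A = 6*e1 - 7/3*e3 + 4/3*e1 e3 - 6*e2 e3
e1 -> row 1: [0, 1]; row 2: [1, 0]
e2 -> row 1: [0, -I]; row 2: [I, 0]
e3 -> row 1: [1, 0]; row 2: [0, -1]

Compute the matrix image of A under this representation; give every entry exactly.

Bivector images (products of the table entries): rho(e1 e3) = rho(e1)rho(e3) = row 1: [0, -1]; row 2: [1, 0]; rho(e2 e3) = rho(e2)rho(e3) = row 1: [0, I]; row 2: [I, 0].
M = (6)*rho(e1) + (-7/3)*rho(e3) + (4/3)*rho(e1 e3) + (-6)*rho(e2 e3), summed entrywise:
Answer: row 1: [-7/3, 14/3 - 6*I]; row 2: [22/3 - 6*I, 7/3]


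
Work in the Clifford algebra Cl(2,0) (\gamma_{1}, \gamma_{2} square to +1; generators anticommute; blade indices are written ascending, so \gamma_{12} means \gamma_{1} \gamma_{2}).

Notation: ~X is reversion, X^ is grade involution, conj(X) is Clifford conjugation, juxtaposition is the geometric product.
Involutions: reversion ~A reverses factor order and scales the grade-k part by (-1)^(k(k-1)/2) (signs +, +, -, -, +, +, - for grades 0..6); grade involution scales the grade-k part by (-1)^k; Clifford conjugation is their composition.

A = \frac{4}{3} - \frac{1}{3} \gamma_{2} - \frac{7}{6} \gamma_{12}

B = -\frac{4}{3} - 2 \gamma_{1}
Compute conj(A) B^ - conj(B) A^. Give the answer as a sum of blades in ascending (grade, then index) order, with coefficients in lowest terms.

first term: -\frac{16}{9} + \frac{8}{3} \gamma_{1} - \frac{25}{9} \gamma_{2} - \frac{20}{9} \gamma_{12}
second term: -\frac{16}{9} + \frac{8}{3} \gamma_{1} - \frac{25}{9} \gamma_{2} + \frac{20}{9} \gamma_{12}
Answer: -\frac{40}{9} \gamma_{12}


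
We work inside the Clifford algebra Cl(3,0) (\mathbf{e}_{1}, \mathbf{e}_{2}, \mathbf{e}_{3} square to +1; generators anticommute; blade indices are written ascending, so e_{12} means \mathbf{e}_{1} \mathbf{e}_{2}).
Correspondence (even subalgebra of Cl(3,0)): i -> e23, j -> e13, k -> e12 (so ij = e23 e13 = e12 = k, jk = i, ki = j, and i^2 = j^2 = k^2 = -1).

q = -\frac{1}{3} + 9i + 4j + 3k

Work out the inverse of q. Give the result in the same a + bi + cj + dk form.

In blades: q = -\frac{1}{3} + 3 e_{12} + 4 e_{13} + 9 e_{23}.
With qbar = -\frac{1}{3} - 3 e_{12} - 4 e_{13} - 9 e_{23} (scalar fixed, mapped units negated), q qbar = \frac{955}{9} (the sum of squared coefficients), so q^-1 = qbar / (\frac{955}{9}) = -\frac{3}{955} - \frac{27}{955} e_{12} - \frac{36}{955} e_{13} - \frac{81}{955} e_{23}; translating back:
Answer: -\frac{3}{955} - \frac{81}{955}i - \frac{36}{955}j - \frac{27}{955}k


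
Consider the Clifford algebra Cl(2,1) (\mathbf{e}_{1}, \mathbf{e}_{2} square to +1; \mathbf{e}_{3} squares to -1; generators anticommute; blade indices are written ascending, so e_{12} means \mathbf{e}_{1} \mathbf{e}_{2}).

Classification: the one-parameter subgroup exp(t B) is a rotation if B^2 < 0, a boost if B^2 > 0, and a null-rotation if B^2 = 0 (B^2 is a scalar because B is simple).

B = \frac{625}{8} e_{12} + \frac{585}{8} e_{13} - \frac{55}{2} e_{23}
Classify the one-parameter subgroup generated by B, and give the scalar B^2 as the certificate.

B^2 term by term: the squares give (\frac{625}{8})^2*(e_{12})^2 + (\frac{585}{8})^2*(e_{13})^2 + (-\frac{55}{2})^2*(e_{23})^2 = \frac{390625}{64}*(-1) + \frac{342225}{64}*(+1) + \frac{3025}{4}*(+1) = 0 (each basis 2-blade squares to minus the product of its generators' squares); cross terms between blades sharing an index anticommute and cancel. So B^2 = 0.
Answer: null-rotation, certificate B^2 = 0. Note: conjugating B changes its blade decomposition but never the scalar B^2 = 0, whose sign settles the classification.


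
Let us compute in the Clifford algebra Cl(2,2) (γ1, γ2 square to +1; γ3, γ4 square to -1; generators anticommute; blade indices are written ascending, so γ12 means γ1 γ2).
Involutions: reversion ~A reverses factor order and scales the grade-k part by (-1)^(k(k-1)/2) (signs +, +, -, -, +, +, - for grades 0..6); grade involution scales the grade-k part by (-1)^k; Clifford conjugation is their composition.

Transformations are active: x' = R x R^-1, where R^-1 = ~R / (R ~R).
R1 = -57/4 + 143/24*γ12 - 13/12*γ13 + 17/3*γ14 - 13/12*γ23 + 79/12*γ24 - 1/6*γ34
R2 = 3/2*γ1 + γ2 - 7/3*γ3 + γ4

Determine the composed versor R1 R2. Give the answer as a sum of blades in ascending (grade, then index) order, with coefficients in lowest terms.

Distribute over the terms of R2 (each basis-blade product reordered to ascending indices, repeated generators contracted through their squares):
R1 (3/2*γ1) = -171/8*γ1 - 143/16*γ2 + 13/8*γ3 - 17/2*γ4 - 13/8*γ123 + 79/8*γ124 - 1/4*γ134
R1 (γ2) = 143/24*γ1 - 57/4*γ2 + 13/12*γ3 - 79/12*γ4 + 13/12*γ123 - 17/3*γ124 - 1/6*γ234
R1 (-7/3*γ3) = -91/36*γ1 - 91/36*γ2 + 133/4*γ3 + 7/18*γ4 - 1001/72*γ123 + 119/9*γ134 + 553/36*γ234
R1 (γ4) = -17/3*γ1 - 79/12*γ2 + 1/6*γ3 - 57/4*γ4 + 143/24*γ124 - 13/12*γ134 - 13/12*γ234
Summing the partial products and collecting blades:
Answer: -425/18*γ1 - 4651/144*γ2 + 289/8*γ3 - 521/18*γ4 - 130/9*γ123 + 61/6*γ124 + 107/9*γ134 + 127/9*γ234


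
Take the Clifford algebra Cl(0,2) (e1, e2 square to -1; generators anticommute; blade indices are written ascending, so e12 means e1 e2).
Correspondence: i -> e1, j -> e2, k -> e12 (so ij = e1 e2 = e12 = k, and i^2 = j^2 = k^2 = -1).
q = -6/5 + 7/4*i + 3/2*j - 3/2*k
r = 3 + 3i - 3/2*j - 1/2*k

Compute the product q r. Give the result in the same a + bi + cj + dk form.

In blades: q = -6/5 + 7/4*e1 + 3/2*e2 - 3/2*e12, r = 3 + 3*e1 - 3/2*e2 - 1/2*e12.
Distribute q over r term by term (generator squares from the signature, products reordered to ascending indices): (-6/5)*r = -18/5 - 18/5*e1 + 9/5*e2 + 3/5*e12; (7/4*e1)*r = -21/4 + 21/4*e1 + 7/8*e2 - 21/8*e12; (3/2*e2)*r = 9/4 - 3/4*e1 + 9/2*e2 - 9/2*e12; (-3/2*e12)*r = -3/4 - 9/4*e1 - 9/2*e2 - 9/2*e12.
Sum: -147/20 - 27/20*e1 + 107/40*e2 - 441/40*e12; translating back through the correspondence:
Answer: -147/20 - 27/20*i + 107/40*j - 441/40*k


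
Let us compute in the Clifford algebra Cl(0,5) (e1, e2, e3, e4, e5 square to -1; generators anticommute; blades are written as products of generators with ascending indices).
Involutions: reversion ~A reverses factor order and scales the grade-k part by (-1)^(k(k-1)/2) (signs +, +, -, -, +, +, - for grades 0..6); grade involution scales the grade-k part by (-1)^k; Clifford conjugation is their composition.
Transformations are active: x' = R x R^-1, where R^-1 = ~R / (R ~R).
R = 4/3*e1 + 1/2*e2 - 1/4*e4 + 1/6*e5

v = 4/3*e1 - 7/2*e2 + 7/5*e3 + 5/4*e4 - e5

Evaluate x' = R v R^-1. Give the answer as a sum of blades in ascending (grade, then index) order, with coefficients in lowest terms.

~R = 4/3*e1 + 1/2*e2 - 1/4*e4 + 1/6*e5, and R ~R = -305/144, so R^-1 = ~R / (-305/144).
R v = 65/144 - 16/3*e1 e2 + 28/15*e1 e3 + 2*e1 e4 - 14/9*e1 e5 + 7/10*e2 e3 - 1/4*e2 e4 + 1/12*e2 e5 + 7/20*e3 e4 - 7/30*e3 e5 + 1/24*e4 e5
Answer: -116/61*e1 + 401/122*e2 - 7/5*e3 - 279/244*e4 + 170/183*e5


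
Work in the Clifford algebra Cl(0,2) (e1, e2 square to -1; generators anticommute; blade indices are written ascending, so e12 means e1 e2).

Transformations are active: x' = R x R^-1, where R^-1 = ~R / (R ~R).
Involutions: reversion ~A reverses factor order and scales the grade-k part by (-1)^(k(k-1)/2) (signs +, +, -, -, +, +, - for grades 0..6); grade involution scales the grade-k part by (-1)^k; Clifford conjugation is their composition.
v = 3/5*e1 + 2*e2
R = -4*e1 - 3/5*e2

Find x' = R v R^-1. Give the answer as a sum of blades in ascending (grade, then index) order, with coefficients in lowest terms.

~R = -4*e1 - 3/5*e2, and R ~R = -409/25, so R^-1 = ~R / (-409/25).
R v = 18/5 - 191/25*e12
Answer: 2373/2045*e1 - 710/409*e2


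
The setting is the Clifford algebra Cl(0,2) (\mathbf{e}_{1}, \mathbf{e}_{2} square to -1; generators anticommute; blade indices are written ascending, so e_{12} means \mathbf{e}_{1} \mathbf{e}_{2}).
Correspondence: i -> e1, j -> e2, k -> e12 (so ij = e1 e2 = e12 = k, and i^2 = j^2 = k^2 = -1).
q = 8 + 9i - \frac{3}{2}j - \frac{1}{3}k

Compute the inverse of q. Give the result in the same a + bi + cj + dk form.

In blades: q = 8 + 9 e_{1} - \frac{3}{2} e_{2} - \frac{1}{3} e_{12}.
With qbar = 8 - 9 e_{1} + \frac{3}{2} e_{2} + \frac{1}{3} e_{12} (scalar fixed, mapped units negated), q qbar = \frac{5305}{36} (the sum of squared coefficients), so q^-1 = qbar / (\frac{5305}{36}) = \frac{288}{5305} - \frac{324}{5305} e_{1} + \frac{54}{5305} e_{2} + \frac{12}{5305} e_{12}; translating back:
Answer: \frac{288}{5305} - \frac{324}{5305}i + \frac{54}{5305}j + \frac{12}{5305}k


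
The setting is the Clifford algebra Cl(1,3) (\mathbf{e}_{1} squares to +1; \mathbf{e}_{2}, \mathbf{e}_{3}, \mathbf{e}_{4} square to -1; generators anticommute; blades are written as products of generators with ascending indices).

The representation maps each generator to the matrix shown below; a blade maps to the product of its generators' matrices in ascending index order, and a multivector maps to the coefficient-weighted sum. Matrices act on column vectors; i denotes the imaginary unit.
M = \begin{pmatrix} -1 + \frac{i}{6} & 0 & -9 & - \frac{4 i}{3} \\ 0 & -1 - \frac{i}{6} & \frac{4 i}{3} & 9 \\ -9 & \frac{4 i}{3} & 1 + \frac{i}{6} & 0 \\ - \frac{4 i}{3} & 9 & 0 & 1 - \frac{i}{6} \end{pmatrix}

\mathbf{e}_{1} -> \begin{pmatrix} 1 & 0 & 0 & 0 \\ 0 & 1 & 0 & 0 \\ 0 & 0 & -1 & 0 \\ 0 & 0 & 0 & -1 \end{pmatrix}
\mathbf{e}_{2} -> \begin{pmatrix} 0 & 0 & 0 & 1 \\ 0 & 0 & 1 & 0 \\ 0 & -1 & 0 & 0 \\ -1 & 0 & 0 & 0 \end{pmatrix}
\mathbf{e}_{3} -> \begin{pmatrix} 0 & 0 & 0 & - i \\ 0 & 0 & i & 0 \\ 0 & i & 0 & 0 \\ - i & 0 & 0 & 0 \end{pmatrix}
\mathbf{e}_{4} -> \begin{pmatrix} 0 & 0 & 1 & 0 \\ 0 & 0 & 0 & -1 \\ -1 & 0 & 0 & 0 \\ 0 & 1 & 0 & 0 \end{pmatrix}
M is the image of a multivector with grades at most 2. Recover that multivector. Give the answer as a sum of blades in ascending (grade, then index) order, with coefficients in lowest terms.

Method: the blade images are trace-orthogonal — tr(rho(e_A) rho(e_B)^-1) = 4 if A = B and 0 otherwise — and rho(e_A)^-1 = (e_A)^2 * rho(e_A) with (e_A)^2 = +1 or -1, so the coefficient of e_A in the preimage is (e_A)^2 * tr(M rho(e_A))/4.
Nonzero projections over blades of grade <= 2: e_{1}: (e_{1})^2 = +1, tr(M rho(e_{1})) = -4, coefficient -1; e_{3}: (e_{3})^2 = -1, tr(M rho(e_{3})) = - \frac{16}{3}, coefficient \frac{4}{3}; e_{1} e_{4}: (e_{1} e_{4})^2 = +1, tr(M rho(e_{1} e_{4})) = -36, coefficient -9; e_{2} e_{3}: (e_{2} e_{3})^2 = -1, tr(M rho(e_{2} e_{3})) = \frac{2}{3}, coefficient -\frac{1}{6}. Every other blade of grade <= 2 projects to 0.
Answer: -e_{1} + \frac{4}{3} e_{3} - 9 e_{1} e_{4} - \frac{1}{6} e_{2} e_{3}


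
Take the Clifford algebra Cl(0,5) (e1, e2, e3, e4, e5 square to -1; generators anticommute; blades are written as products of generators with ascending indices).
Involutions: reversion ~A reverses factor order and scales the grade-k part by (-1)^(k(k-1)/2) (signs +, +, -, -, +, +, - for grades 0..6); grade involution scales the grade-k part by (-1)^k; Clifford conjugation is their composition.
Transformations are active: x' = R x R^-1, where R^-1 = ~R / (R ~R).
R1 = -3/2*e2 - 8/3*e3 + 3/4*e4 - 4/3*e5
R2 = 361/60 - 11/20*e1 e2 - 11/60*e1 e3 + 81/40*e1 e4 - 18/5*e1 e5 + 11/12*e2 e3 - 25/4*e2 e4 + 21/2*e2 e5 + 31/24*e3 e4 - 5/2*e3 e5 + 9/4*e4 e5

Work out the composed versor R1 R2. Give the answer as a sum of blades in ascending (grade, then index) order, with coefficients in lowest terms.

Distribute over the terms of R1 (each basis-blade product reordered to ascending indices, repeated generators contracted through their squares):
(-3/2*e2) R2 = 33/40*e1 - 361/40*e2 + 11/8*e3 - 75/8*e4 + 63/4*e5 - 11/40*e1 e2 e3 + 243/80*e1 e2 e4 - 27/5*e1 e2 e5 - 31/16*e2 e3 e4 + 15/4*e2 e3 e5 - 27/8*e2 e4 e5
(-8/3*e3) R2 = 22/45*e1 - 22/9*e2 - 722/45*e3 + 31/9*e4 - 20/3*e5 + 22/15*e1 e2 e3 + 27/5*e1 e3 e4 - 48/5*e1 e3 e5 - 50/3*e2 e3 e4 + 28*e2 e3 e5 - 6*e3 e4 e5
(3/4*e4) R2 = 243/160*e1 - 75/16*e2 + 31/32*e3 + 361/80*e4 - 27/16*e5 - 33/80*e1 e2 e4 - 11/80*e1 e3 e4 + 27/10*e1 e4 e5 + 11/16*e2 e3 e4 - 63/8*e2 e4 e5 + 15/8*e3 e4 e5
(-4/3*e5) R2 = 24/5*e1 - 14*e2 + 10/3*e3 - 3*e4 - 361/45*e5 + 11/15*e1 e2 e5 + 11/45*e1 e3 e5 - 27/10*e1 e4 e5 - 11/9*e2 e3 e5 + 25/3*e2 e4 e5 - 31/18*e3 e4 e5
Summing the partial products and collecting blades:
Answer: 10991/1440*e1 - 21713/720*e2 - 14929/1440*e3 - 3181/720*e4 - 451/720*e5 + 143/120*e1 e2 e3 + 21/8*e1 e2 e4 - 14/3*e1 e2 e5 + 421/80*e1 e3 e4 - 421/45*e1 e3 e5 - 215/12*e2 e3 e4 + 1099/36*e2 e3 e5 - 35/12*e2 e4 e5 - 421/72*e3 e4 e5


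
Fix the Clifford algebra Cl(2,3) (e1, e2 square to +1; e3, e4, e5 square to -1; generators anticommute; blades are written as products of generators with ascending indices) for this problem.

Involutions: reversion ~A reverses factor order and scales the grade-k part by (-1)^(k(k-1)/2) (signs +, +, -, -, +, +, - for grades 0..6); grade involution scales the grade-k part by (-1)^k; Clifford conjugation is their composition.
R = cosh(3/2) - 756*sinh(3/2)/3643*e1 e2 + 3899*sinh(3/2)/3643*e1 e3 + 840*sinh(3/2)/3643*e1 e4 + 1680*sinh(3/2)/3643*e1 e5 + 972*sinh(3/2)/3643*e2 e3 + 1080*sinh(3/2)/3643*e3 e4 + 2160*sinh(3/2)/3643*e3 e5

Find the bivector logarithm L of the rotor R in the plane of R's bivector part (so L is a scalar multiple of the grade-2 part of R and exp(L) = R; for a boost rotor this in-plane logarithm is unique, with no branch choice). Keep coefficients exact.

The scalar part of R is cosh(3/2), so cosh pins the rapidity up to sign — the sign comes from the bivector part; dividing that part by sinh of the rapidity yields the plane, and the in-plane L = rapidity * plane is unique because the two sign choices cancel.
Concretely: cosh(rapidity) = cosh(3/2) gives rapidity = ±3/2, and since rapidity/sinh(rapidity) is even the sign is immaterial: L = (rapidity/sinh(rapidity)) * <R>_2 = (3/(2*sinh(3/2))) * <R>_2.
Answer: -1134/3643*e1 e2 + 11697/7286*e1 e3 + 1260/3643*e1 e4 + 2520/3643*e1 e5 + 1458/3643*e2 e3 + 1620/3643*e3 e4 + 3240/3643*e3 e5


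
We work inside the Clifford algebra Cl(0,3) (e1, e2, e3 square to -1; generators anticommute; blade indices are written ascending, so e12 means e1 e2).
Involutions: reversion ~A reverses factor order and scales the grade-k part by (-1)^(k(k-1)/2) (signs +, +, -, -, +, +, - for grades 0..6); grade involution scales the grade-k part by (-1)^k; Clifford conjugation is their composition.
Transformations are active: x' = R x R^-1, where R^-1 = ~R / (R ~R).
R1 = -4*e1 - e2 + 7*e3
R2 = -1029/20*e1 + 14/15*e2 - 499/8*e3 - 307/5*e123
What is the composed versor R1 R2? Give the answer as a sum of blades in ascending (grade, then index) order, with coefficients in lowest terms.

Distribute over the terms of R1 (each basis-blade product reordered to ascending indices, repeated generators contracted through their squares):
(-4*e1) R2 = -1029/5 - 56/15*e12 + 499/2*e13 - 1228/5*e23
(-e2) R2 = 14/15 - 1029/20*e12 + 307/5*e13 + 499/8*e23
(7*e3) R2 = 3493/8 + 2149/5*e12 + 7203/20*e13 - 98/15*e23
Summing the partial products and collecting blades:
Answer: 27811/120 + 22477/60*e12 + 13421/20*e13 - 22771/120*e23


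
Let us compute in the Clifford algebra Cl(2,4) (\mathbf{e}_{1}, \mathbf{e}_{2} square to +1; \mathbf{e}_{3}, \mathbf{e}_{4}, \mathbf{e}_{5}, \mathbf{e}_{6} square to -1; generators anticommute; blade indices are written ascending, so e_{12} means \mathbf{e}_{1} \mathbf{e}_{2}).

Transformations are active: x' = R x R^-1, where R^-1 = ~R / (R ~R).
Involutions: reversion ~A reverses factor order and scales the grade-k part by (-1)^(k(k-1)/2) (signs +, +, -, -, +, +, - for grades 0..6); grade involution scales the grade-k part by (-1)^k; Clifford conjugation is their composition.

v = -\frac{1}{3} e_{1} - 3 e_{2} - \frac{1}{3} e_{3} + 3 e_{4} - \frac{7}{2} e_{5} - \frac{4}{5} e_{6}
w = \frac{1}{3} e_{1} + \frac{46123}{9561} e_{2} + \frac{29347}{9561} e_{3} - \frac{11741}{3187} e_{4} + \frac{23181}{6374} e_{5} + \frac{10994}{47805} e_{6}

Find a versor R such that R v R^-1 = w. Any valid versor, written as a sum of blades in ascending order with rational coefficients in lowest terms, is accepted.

Since q(v) = q(w) = -\frac{1289}{100}, the sum R = v + w = \frac{17440}{9561} e_{2} + \frac{8720}{3187} e_{3} - \frac{2180}{3187} e_{4} + \frac{436}{3187} e_{5} - \frac{5450}{9561} e_{6} does the job whenever invertible.
Answer: \frac{17440}{9561} e_{2} + \frac{8720}{3187} e_{3} - \frac{2180}{3187} e_{4} + \frac{436}{3187} e_{5} - \frac{5450}{9561} e_{6}


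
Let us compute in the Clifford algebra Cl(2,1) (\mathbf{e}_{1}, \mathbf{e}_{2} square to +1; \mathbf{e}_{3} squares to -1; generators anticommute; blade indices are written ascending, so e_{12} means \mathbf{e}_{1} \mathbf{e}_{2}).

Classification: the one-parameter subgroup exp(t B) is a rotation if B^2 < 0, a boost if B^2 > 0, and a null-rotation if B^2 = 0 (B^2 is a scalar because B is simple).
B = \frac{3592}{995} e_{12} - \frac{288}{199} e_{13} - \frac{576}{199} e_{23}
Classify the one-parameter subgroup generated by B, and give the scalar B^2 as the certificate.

B^2 term by term: the squares give (\frac{3592}{995})^2*(e_{12})^2 + (-\frac{288}{199})^2*(e_{13})^2 + (-\frac{576}{199})^2*(e_{23})^2 = \frac{12902464}{990025}*(-1) + \frac{82944}{39601}*(+1) + \frac{331776}{39601}*(+1) = -\frac{64}{25} (each basis 2-blade squares to minus the product of its generators' squares); cross terms between blades sharing an index anticommute and cancel. So B^2 = -\frac{64}{25}.
Answer: rotation, certificate B^2 = -\frac{64}{25}. Because -\frac{64}{25} is invariant under every versor sandwich, the classification follows from its sign alone.


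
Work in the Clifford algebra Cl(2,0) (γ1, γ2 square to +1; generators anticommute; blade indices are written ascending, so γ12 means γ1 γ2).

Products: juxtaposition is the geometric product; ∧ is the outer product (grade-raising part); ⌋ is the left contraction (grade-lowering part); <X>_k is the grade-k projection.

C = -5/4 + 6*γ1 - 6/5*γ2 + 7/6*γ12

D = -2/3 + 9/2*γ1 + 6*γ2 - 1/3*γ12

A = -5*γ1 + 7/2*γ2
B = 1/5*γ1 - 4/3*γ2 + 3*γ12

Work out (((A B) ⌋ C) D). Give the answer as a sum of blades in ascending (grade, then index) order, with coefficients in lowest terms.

step 1: -17/3 - 21/2*γ1 - 15*γ2 + 179/30*γ12
step 2: -4039/90 - 33/2*γ1 - 109/20*γ2 - 119/18*γ12
step 3: -42787/540 - 6973/30*γ1 - 13823/60*γ2 - 6613/120*γ12
Answer: -42787/540 - 6973/30*γ1 - 13823/60*γ2 - 6613/120*γ12


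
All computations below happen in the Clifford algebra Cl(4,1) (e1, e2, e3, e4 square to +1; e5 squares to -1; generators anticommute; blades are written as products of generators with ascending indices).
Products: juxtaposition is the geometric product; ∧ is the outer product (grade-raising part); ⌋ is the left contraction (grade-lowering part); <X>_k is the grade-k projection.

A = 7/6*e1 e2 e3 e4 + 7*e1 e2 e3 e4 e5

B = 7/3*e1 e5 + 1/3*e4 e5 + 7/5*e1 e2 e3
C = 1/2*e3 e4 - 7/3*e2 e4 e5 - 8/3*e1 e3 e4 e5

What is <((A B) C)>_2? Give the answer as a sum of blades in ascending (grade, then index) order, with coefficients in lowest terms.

step 1: 49/30*e4 - 49/5*e4 e5 + 7/3*e1 e2 e3 - 49/3*e2 e3 e4 + 7/18*e1 e2 e3 e5 - 49/18*e2 e3 e4 e5
step 2: 931/30*e2 - 3871/540*e3 + 196/27*e1 e2 + 392/15*e1 e3 - 28/27*e2 e4 + 931/180*e2 e5 + 3871/90*e3 e5 + 7/6*e1 e2 e4 + 392/9*e1 e2 e5 - 49/54*e1 e3 e4 - 196/45*e1 e3 e5 - 56/9*e2 e4 e5 + 7/36*e1 e2 e4 e5 + 49/9*e1 e3 e4 e5
step 3: 196/27*e1 e2 + 392/15*e1 e3 - 28/27*e2 e4 + 931/180*e2 e5 + 3871/90*e3 e5
Answer: 196/27*e1 e2 + 392/15*e1 e3 - 28/27*e2 e4 + 931/180*e2 e5 + 3871/90*e3 e5


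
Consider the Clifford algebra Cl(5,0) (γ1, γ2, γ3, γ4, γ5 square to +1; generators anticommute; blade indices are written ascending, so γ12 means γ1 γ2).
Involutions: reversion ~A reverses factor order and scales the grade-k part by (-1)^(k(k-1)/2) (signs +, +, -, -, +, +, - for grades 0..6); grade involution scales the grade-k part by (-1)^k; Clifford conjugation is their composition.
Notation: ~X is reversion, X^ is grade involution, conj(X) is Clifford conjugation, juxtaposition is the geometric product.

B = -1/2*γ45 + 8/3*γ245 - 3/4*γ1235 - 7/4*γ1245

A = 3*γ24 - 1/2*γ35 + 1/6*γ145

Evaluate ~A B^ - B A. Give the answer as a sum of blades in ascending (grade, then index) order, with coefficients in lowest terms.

first term: -1/12*γ1 - 7/24*γ2 - 8*γ5 - 5/72*γ12 - 21/4*γ15 + 3/2*γ25 + 1/4*γ34 + 35/24*γ234 + 7/8*γ1234 + 9/4*γ1345
second term: 1/12*γ1 - 7/24*γ2 - 8*γ5 + 5/72*γ12 + 21/4*γ15 + 3/2*γ25 + 1/4*γ34 - 35/24*γ234 + 7/8*γ1234 + 9/4*γ1345
Answer: -1/6*γ1 - 5/36*γ12 - 21/2*γ15 + 35/12*γ234


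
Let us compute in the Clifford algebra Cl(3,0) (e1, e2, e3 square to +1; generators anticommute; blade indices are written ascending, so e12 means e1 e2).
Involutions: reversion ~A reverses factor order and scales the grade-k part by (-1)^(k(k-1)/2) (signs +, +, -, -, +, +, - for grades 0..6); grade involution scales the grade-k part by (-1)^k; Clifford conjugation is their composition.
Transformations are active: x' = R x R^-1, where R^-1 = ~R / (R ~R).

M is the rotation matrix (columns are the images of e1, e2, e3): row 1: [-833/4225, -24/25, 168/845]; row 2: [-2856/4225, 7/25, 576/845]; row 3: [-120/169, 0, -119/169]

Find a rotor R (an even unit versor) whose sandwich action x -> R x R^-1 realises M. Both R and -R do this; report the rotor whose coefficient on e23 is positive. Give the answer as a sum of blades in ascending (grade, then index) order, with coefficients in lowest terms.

Method: write R = a + b12*e12 + b13*e13 + b23*e23 with a^2 + b12^2 + b13^2 + b23^2 = 1 (so R^-1 = ~R). Expanding the columns R e_j ~R gives tr M = 4a^2 - 1 and, from the antisymmetric part, M21 - M12 = -4a*b12, M13 - M31 = 4a*b13, M32 - M23 = -4a*b23.
Here tr M = -105/169, so a^2 = (1 + tr M)/4 = 16/169 and a = ±4/13. Taking a = 4/13: M21 - M12 = 48/169, M13 - M31 = 768/845, M32 - M23 = -576/845, giving b12 = -3/13, b13 = 48/65, b23 = 36/65, i.e. R = 4/13 - 3/13*e12 + 48/65*e13 + 36/65*e23.
Its e23 coefficient is already positive.
Answer: 4/13 - 3/13*e12 + 48/65*e13 + 36/65*e23. Key observation: the double cover Spin(3) -> SO(3) sends R and -R to the same matrix (trace -105/169 here), so the stated sign of the e23 coefficient is what selects one sheet.


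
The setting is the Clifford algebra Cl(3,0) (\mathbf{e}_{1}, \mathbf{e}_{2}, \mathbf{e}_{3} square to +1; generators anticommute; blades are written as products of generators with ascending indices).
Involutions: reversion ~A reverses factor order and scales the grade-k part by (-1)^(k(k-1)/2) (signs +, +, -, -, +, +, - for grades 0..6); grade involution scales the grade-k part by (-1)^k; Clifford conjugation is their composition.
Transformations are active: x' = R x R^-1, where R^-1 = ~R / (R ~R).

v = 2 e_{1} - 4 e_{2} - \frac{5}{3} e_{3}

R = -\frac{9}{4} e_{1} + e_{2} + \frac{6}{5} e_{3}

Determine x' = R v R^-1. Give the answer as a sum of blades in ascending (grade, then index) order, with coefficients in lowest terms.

~R = -\frac{9}{4} e_{1} + e_{2} + \frac{6}{5} e_{3}, and R ~R = \frac{3001}{400}, so R^-1 = ~R / (\frac{3001}{400}).
R v = -\frac{21}{2} + 7 e_{1} e_{2} + \frac{27}{20} e_{1} e_{3} + \frac{47}{15} e_{2} e_{3}
Answer: \frac{12898}{3001} e_{1} + \frac{3604}{3001} e_{2} - \frac{15235}{9003} e_{3}


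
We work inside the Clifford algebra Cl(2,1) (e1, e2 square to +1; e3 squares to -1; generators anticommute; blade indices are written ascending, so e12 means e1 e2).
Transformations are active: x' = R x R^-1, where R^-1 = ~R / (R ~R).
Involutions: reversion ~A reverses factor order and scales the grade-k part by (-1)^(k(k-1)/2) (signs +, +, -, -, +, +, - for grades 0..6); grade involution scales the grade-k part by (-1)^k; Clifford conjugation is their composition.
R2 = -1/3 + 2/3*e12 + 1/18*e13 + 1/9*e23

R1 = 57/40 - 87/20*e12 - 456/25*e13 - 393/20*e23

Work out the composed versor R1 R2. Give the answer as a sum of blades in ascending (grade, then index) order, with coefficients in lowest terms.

Distribute over the terms of R1 (each basis-blade product reordered to ascending indices, repeated generators contracted through their squares):
(57/40) R2 = -19/40 + 19/20*e12 + 19/240*e13 + 19/120*e23
(-87/20*e12) R2 = 29/10 + 29/20*e12 - 29/60*e13 + 29/120*e23
(-456/25*e13) R2 = -76/75 - 152/75*e12 + 152/25*e13 - 304/25*e23
(-393/20*e23) R2 = -131/60 + 131/120*e12 + 131/10*e13 + 131/20*e23
Summing the partial products and collecting blades:
Answer: -463/600 + 293/200*e12 + 22531/1200*e13 - 521/100*e23


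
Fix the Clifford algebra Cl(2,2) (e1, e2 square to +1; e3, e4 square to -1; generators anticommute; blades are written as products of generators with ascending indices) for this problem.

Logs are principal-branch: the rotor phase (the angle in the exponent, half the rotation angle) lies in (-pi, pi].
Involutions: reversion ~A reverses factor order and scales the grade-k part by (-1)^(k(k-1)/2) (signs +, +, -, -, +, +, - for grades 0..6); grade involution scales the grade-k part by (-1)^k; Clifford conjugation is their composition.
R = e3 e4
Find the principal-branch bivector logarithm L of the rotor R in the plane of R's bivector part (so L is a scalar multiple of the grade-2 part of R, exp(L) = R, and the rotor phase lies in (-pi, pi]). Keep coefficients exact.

The scalar part of R is 0, which pins the rotor phase on the principal branch; dividing the bivector part by the sine of that phase recovers the unit plane, and L is the phase times that plane.
Concretely: cos(phase) = 0 gives phase = ±pi/2, and since phase/sin(phase) is even the sign is immaterial: L = (phase/sin(phase)) * <R>_2 = (pi/2) * <R>_2.
Answer: pi/2*e3 e4


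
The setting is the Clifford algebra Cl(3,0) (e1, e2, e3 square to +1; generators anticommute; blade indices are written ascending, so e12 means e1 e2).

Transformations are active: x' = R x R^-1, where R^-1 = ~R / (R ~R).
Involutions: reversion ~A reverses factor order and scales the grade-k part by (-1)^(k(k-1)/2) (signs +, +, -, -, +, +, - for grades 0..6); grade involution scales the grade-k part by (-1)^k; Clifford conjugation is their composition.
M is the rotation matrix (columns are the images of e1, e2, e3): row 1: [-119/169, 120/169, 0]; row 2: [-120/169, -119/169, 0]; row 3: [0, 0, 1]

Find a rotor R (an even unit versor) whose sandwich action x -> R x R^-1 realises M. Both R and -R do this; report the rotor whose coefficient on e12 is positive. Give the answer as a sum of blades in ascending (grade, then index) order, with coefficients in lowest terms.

Method: write R = a + b12*e12 + b13*e13 + b23*e23 with a^2 + b12^2 + b13^2 + b23^2 = 1 (so R^-1 = ~R). Expanding the columns R e_j ~R gives tr M = 4a^2 - 1 and, from the antisymmetric part, M21 - M12 = -4a*b12, M13 - M31 = 4a*b13, M32 - M23 = -4a*b23.
Here tr M = -69/169, so a^2 = (1 + tr M)/4 = 25/169 and a = ±5/13. Taking a = 5/13: M21 - M12 = -240/169, M13 - M31 = 0, M32 - M23 = 0, giving b12 = 12/13, b13 = 0, b23 = 0, i.e. R = 5/13 + 12/13*e12.
Its e12 coefficient is already positive.
Answer: 5/13 + 12/13*e12. Note: both R and -R realise this M (trace -69/169); the covering map identifies them, and the e12-coefficient sign is the tie-breaker.


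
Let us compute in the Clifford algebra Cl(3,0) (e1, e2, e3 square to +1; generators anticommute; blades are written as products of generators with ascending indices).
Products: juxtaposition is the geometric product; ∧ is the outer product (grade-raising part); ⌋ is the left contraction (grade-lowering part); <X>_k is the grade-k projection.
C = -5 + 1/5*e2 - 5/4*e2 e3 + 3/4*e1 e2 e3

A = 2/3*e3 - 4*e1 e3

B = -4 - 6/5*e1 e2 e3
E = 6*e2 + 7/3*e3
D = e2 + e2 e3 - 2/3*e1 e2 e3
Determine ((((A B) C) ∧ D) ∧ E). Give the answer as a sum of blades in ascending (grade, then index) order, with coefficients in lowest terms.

step 1: 24/5*e2 - 8/3*e3 - 4/5*e1 e2 + 16*e1 e3
step 2: 24/25 - 4/25*e1 - 46/3*e2 + 119/15*e3 + 22*e1 e2 - 413/5*e1 e3 + 8/15*e2 e3 - 16/5*e1 e2 e3
step 3: 24/25*e2 - 4/25*e1 e2 - 523/75*e2 e3 + 409/5*e1 e2 e3
step 4: 56/25*e2 e3 - 28/75*e1 e2 e3
Answer: 56/25*e2 e3 - 28/75*e1 e2 e3
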